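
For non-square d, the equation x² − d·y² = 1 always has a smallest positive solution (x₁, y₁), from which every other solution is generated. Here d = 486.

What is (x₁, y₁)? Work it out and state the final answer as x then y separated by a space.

485 22

√486 → a₀=22, period (22,44); ℓ=2 even so k=1
i=0: a=22 ⇒ p=22, q=1
i=1: a=22 ⇒ p=485, q=22
(x₁, y₁) = (485, 22);  485² − 486·22² = 1 ✓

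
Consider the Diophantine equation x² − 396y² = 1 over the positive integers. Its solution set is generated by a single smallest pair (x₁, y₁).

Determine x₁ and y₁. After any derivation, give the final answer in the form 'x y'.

[19; 1,8,1,38] for √396; ℓ=4 ⇒ convergent index 3
a_0=19:  p_0=19·1+0=19,  q_0=19·0+1=1
…
a_2=8:  p_2=8·20+19=179,  q_2=8·1+1=9
a_3=1:  p_3=1·179+20=199,  q_3=1·9+1=10
fundamental: x₁=199, y₁=10  (since 39601 − 396·100 = 1)

199 10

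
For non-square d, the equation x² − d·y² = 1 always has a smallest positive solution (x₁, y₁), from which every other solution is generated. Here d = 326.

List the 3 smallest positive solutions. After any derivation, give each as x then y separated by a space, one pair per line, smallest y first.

√326 = [18; 18,36, …], period ℓ=2 (even) → k=1
k=0  a_k=18  p_k/q_k = 18/1
k=1  a_k=18  p_k/q_k = 325/18
(x₁, y₁) = (325, 18);  325² − 326·18² = 1 ✓
k=2:  x_2 = 325·325+326·18·18 = 211249,  y_2 = 325·18+18·325 = 11700
k=3:  x_3 = 325·211249+326·18·11700 = 137311525,  y_3 = 325·11700+18·211249 = 7604982

325 18
211249 11700
137311525 7604982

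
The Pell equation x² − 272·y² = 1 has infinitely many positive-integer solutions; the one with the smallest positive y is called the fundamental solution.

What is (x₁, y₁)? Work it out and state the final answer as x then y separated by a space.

33 2

[16; 2,32] for √272; ℓ=2 ⇒ convergent index 1
a_0=16:  p_0=16·1+0=16,  q_0=16·0+1=1
a_1=2:  p_1=2·16+1=33,  q_1=2·1+0=2
fundamental: x₁=33, y₁=2  (since 1089 − 272·4 = 1)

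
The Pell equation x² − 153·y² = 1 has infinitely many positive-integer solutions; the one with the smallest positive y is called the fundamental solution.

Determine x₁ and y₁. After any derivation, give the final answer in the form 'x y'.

2177 176

d=153: √d = [12; 2,1,2,2,2,1,2,24] (ℓ=8, even), read p_7/q_7
k=0  a_k=12  p_k/q_k = 12/1
…
k=6  a_k=1  p_k/q_k = 804/65
k=7  a_k=2  p_k/q_k = 2177/176
(x₁, y₁) = (2177, 176);  2177² − 153·176² = 1 ✓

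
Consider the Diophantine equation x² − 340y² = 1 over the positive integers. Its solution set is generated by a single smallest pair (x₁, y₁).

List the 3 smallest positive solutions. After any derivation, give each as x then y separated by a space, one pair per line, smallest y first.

√340 = [18; 2,3,1,1,1,…,3,2,36, …], period ℓ=14 (even) → k=13
k=0  a_k=18  p_k/q_k = 18/1
k=1  a_k=2  p_k/q_k = 37/2
k=2  a_k=3  p_k/q_k = 129/7
k=3  a_k=1  p_k/q_k = 166/9
…
k=5  a_k=1  p_k/q_k = 461/25
…
k=7  a_k=8  p_k/q_k = 6509/353
…
k=9  a_k=1  p_k/q_k = 13774/747
k=10  a_k=1  p_k/q_k = 21039/1141
…
k=12  a_k=3  p_k/q_k = 125478/6805
k=13  a_k=2  p_k/q_k = 285769/15498
→ (285769, 15498).  Check: 285769²=81663921361, 340·15498²=81663921360, difference 1.
(x_2, y_2) = (285769·285769 + 340·15498·15498, 285769·15498 + 15498·285769) = (163327842721, 8857695924)
(x_3, y_3) = (285769·163327842721 + 340·15498·8857695924, 285769·8857695924 + 15498·163327842721) = (93348068572789129, 5062509812995614)

285769 15498
163327842721 8857695924
93348068572789129 5062509812995614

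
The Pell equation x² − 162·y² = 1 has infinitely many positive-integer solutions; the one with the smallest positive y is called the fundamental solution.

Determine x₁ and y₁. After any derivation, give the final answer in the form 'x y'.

√162 = [12; 1,2,1,2,12,2,1,2,1,24, …], period ℓ=10 (even) → k=9
i=0: a=12 ⇒ p=12, q=1
i=1: a=1 ⇒ p=13, q=1
i=2: a=2 ⇒ p=38, q=3
i=3: a=1 ⇒ p=51, q=4
…
i=6: a=2 ⇒ p=3602, q=283
i=7: a=1 ⇒ p=5333, q=419
i=8: a=2 ⇒ p=14268, q=1121
i=9: a=1 ⇒ p=19601, q=1540
(x₁, y₁) = (19601, 1540);  19601² − 162·1540² = 1 ✓

19601 1540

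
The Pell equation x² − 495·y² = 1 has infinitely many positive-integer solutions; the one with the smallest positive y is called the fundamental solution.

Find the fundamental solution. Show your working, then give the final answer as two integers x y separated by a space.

89 4

√495 = [22; 4,44, …], period ℓ=2 (even) → k=1
a_0=22:  p_0=22·1+0=22,  q_0=22·0+1=1
a_1=4:  p_1=4·22+1=89,  q_1=4·1+0=4
fundamental: x₁=89, y₁=4  (since 7921 − 495·16 = 1)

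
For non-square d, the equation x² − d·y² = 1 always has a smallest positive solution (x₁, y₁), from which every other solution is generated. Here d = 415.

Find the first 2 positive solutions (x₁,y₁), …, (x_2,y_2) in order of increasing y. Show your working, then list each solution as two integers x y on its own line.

[20; 2,1,2,4,6,…,1,2,40] for √415; ℓ=16 ⇒ convergent index 15
a_0=20:  p_0=20·1+0=20,  q_0=20·0+1=1
…
a_2=1:  p_2=1·41+20=61,  q_2=1·2+1=3
a_3=2:  p_3=2·61+41=163,  q_3=2·3+2=8
a_4=4:  p_4=4·163+61=713,  q_4=4·8+3=35
a_5=6:  p_5=6·713+163=4441,  q_5=6·35+8=218
a_6=1:  p_6=1·4441+713=5154,  q_6=1·218+35=253
a_7=1:  p_7=1·5154+4441=9595,  q_7=1·253+218=471
…
a_9=1:  p_9=1·33939+9595=43534,  q_9=1·1666+471=2137
…
a_11=6:  p_11=6·77473+43534=508372,  q_11=6·3803+2137=24955
…
a_14=1:  p_14=1·4730294+2110961=6841255,  q_14=1·232201+103623=335824
a_15=2:  p_15=2·6841255+4730294=18412804,  q_15=2·335824+232201=903849
fundamental: x₁=18412804, y₁=903849  (since 339031351142416 − 415·816943014801 = 1)
n=2: (18412804,903849)∘(18412804,903849) = (18412804·18412804+415·903849·903849, 18412804·903849+903849·18412804) = (678062702284831,33284788965192)

18412804 903849
678062702284831 33284788965192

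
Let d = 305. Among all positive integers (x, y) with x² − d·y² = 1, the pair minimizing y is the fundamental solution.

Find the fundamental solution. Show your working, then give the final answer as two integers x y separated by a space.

√305 → a₀=17, period (2,6,2,34); ℓ=4 even so k=3
k=0  a_k=17  p_k/q_k = 17/1
k=1  a_k=2  p_k/q_k = 35/2
k=2  a_k=6  p_k/q_k = 227/13
k=3  a_k=2  p_k/q_k = 489/28
(x₁, y₁) = (489, 28);  489² − 305·28² = 1 ✓

489 28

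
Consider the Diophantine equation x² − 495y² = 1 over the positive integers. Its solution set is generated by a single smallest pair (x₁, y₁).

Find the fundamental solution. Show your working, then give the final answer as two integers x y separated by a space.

89 4

d=495: √d = [22; 4,44] (ℓ=2, even), read p_1/q_1
step 0: (22, 1)  from 22·(1,0) + (0,1)
step 1: (89, 4)  from 4·(22,1) + (1,0)
(x₁, y₁) = (89, 4);  89² − 495·4² = 1 ✓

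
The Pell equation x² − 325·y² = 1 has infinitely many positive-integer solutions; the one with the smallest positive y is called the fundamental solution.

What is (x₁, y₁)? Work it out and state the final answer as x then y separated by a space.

√325 = [18; 36, …], period ℓ=1 (odd) → k=1
k=0  a_k=18  p_k/q_k = 18/1
k=1  a_k=36  p_k/q_k = 649/36
fundamental: x₁=649, y₁=36  (since 421201 − 325·1296 = 1)

649 36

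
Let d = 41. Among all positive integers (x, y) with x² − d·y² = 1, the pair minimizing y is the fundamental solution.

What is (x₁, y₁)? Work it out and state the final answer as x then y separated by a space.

2049 320

√41 = [6; 2,2,12, …], period ℓ=3 (odd) → k=5
k=0  a_k=6  p_k/q_k = 6/1
k=1  a_k=2  p_k/q_k = 13/2
k=2  a_k=2  p_k/q_k = 32/5
k=3  a_k=12  p_k/q_k = 397/62
k=4  a_k=2  p_k/q_k = 826/129
k=5  a_k=2  p_k/q_k = 2049/320
(x₁, y₁) = (2049, 320);  2049² − 41·320² = 1 ✓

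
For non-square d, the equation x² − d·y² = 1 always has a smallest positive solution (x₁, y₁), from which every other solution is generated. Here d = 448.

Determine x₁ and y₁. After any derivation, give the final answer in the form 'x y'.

√448 = [21; 6,42, …], period ℓ=2 (even) → k=1
step 0: (21, 1)  from 21·(1,0) + (0,1)
step 1: (127, 6)  from 6·(21,1) + (1,0)
→ (127, 6).  Check: 127²=16129, 448·6²=16128, difference 1.

127 6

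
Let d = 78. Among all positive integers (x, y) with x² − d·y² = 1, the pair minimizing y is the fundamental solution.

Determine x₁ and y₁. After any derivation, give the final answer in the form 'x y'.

53 6

d=78: √d = [8; 1,4,1,16] (ℓ=4, even), read p_3/q_3
i=0: a=8 ⇒ p=8, q=1
i=1: a=1 ⇒ p=9, q=1
i=2: a=4 ⇒ p=44, q=5
i=3: a=1 ⇒ p=53, q=6
(x₁, y₁) = (53, 6);  53² − 78·6² = 1 ✓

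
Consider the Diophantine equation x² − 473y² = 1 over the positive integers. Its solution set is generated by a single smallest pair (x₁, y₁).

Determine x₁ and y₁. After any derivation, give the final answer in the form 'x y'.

d=473: √d = [21; 1,2,1,42] (ℓ=4, even), read p_3/q_3
a_0=21:  p_0=21·1+0=21,  q_0=21·0+1=1
a_1=1:  p_1=1·21+1=22,  q_1=1·1+0=1
a_2=2:  p_2=2·22+21=65,  q_2=2·1+1=3
a_3=1:  p_3=1·65+22=87,  q_3=1·3+1=4
fundamental: x₁=87, y₁=4  (since 7569 − 473·16 = 1)

87 4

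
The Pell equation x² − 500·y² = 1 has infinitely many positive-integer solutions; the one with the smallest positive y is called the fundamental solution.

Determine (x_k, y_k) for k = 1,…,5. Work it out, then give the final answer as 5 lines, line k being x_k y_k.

930249 41602
1730726404001 77400437796
3220013013190122249 144003359718540806
5990827771012465337616001 267917962749548332043592
11145923086309929722690704506249 498460833859465169310720288010

[22; 2,1,3,2,1,…,1,2,44] for √500; ℓ=14 ⇒ convergent index 13
i=0: a=22 ⇒ p=22, q=1
…
i=3: a=3 ⇒ p=246, q=11
…
i=10: a=2 ⇒ p=76317, q=3413
i=11: a=3 ⇒ p=259205, q=11592
i=12: a=1 ⇒ p=335522, q=15005
i=13: a=2 ⇒ p=930249, q=41602
fundamental: x₁=930249, y₁=41602  (since 865363202001 − 500·1730726404 = 1)
n=2: (930249,41602)∘(930249,41602) = (930249·930249+500·41602·41602, 930249·41602+41602·930249) = (1730726404001,77400437796)
n=3: (1730726404001,77400437796)∘(930249,41602) = (930249·1730726404001+500·41602·77400437796, 930249·77400437796+41602·1730726404001) = (3220013013190122249,144003359718540806)
n=4: (3220013013190122249,144003359718540806)∘(930249,41602) = (930249·3220013013190122249+500·41602·144003359718540806, 930249·144003359718540806+41602·3220013013190122249) = (5990827771012465337616001,267917962749548332043592)
n=5: (5990827771012465337616001,267917962749548332043592)∘(930249,41602) = (930249·5990827771012465337616001+500·41602·267917962749548332043592, 930249·267917962749548332043592+41602·5990827771012465337616001) = (11145923086309929722690704506249,498460833859465169310720288010)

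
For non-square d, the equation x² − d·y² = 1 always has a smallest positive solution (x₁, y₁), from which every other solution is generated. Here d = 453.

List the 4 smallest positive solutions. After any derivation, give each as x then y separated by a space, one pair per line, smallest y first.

d=453: √d = [21; 3,1,1,10,14,10,1,1,3,42] (ℓ=10, even), read p_9/q_9
step 0: (21, 1)  from 21·(1,0) + (0,1)
step 1: (64, 3)  from 3·(21,1) + (1,0)
step 2: (85, 4)  from 1·(64,3) + (21,1)
step 3: (149, 7)  from 1·(85,4) + (64,3)
…
step 7: (245764, 11547)  from 1·(223565,10504) + (22199,1043)
step 8: (469329, 22051)  from 1·(245764,11547) + (223565,10504)
step 9: (1653751, 77700)  from 3·(469329,22051) + (245764,11547)
fundamental: x₁=1653751, y₁=77700  (since 2734892370001 − 453·6037290000 = 1)
k=2:  x_2 = 1653751·1653751+453·77700·77700 = 5469784740001,  y_2 = 1653751·77700+77700·1653751 = 256992905400
k=3:  x_3 = 1653751·5469784740001+453·77700·256992905400 = 18091323967121133751,  y_3 = 1653751·256992905400+77700·5469784740001 = 850004548596233100
k=4:  x_4 = 1653751·18091323967121133751+453·77700·850004548596233100 = 59837090203895614338960001,  y_4 = 1653751·850004548596233100+77700·18091323967121133751 = 2811391744490881177810800

1653751 77700
5469784740001 256992905400
18091323967121133751 850004548596233100
59837090203895614338960001 2811391744490881177810800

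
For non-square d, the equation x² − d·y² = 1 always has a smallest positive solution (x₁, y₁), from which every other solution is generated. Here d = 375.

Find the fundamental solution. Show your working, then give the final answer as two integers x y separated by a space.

√375 → a₀=19, period (2,1,2,1,5,1,2,1,2,38); ℓ=10 even so k=9
k=0  a_k=19  p_k/q_k = 19/1
k=1  a_k=2  p_k/q_k = 39/2
k=2  a_k=1  p_k/q_k = 58/3
k=3  a_k=2  p_k/q_k = 155/8
k=4  a_k=1  p_k/q_k = 213/11
k=5  a_k=5  p_k/q_k = 1220/63
k=6  a_k=1  p_k/q_k = 1433/74
k=7  a_k=2  p_k/q_k = 4086/211
k=8  a_k=1  p_k/q_k = 5519/285
k=9  a_k=2  p_k/q_k = 15124/781
(x₁, y₁) = (15124, 781);  15124² − 375·781² = 1 ✓

15124 781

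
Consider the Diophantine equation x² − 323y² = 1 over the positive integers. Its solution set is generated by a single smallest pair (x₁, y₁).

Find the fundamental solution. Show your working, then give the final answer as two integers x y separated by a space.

√323 = [17; 1,34, …], period ℓ=2 (even) → k=1
a_0=17:  p_0=17·1+0=17,  q_0=17·0+1=1
a_1=1:  p_1=1·17+1=18,  q_1=1·1+0=1
fundamental: x₁=18, y₁=1  (since 324 − 323·1 = 1)

18 1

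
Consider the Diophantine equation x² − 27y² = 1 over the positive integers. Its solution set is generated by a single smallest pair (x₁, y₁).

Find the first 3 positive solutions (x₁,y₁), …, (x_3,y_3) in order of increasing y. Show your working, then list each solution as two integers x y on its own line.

26 5
1351 260
70226 13515

√27 = [5; 5,10, …], period ℓ=2 (even) → k=1
a_0=5:  p_0=5·1+0=5,  q_0=5·0+1=1
a_1=5:  p_1=5·5+1=26,  q_1=5·1+0=5
(x₁, y₁) = (26, 5);  26² − 27·5² = 1 ✓
(26+5√27)^2 = 1351 + 260√27
(26+5√27)^3 = 70226 + 13515√27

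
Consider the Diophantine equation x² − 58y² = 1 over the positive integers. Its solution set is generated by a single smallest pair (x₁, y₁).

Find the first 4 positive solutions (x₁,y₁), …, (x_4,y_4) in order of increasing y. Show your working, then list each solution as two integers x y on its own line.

[7; 1,1,1,1,1,1,14] for √58; ℓ=7 ⇒ convergent index 13
k=0  a_k=7  p_k/q_k = 7/1
k=1  a_k=1  p_k/q_k = 8/1
…
k=3  a_k=1  p_k/q_k = 23/3
…
k=5  a_k=1  p_k/q_k = 61/8
k=6  a_k=1  p_k/q_k = 99/13
…
k=9  a_k=1  p_k/q_k = 2993/393
k=10  a_k=1  p_k/q_k = 4539/596
k=11  a_k=1  p_k/q_k = 7532/989
k=12  a_k=1  p_k/q_k = 12071/1585
k=13  a_k=1  p_k/q_k = 19603/2574
→ (19603, 2574).  Check: 19603²=384277609, 58·2574²=384277608, difference 1.
k=2:  x_2 = 19603·19603+58·2574·2574 = 768555217,  y_2 = 19603·2574+2574·19603 = 100916244
k=3:  x_3 = 19603·768555217+58·2574·100916244 = 30131975818099,  y_3 = 19603·100916244+2574·768555217 = 3956522259690
k=4:  x_4 = 19603·30131975818099+58·2574·3956522259690 = 1181354243155834177,  y_4 = 19603·3956522259690+2574·30131975818099 = 155119411612489896

19603 2574
768555217 100916244
30131975818099 3956522259690
1181354243155834177 155119411612489896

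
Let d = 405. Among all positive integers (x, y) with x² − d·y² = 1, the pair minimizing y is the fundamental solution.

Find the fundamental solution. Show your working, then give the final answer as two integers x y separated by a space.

√405 = [20; 8,40, …], period ℓ=2 (even) → k=1
step 0: (20, 1)  from 20·(1,0) + (0,1)
step 1: (161, 8)  from 8·(20,1) + (1,0)
fundamental: x₁=161, y₁=8  (since 25921 − 405·64 = 1)

161 8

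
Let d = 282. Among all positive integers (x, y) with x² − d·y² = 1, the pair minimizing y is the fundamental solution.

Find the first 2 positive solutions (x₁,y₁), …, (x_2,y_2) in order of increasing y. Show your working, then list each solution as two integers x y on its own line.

[16; 1,3,1,4,1,3,1,32] for √282; ℓ=8 ⇒ convergent index 7
k=0  a_k=16  p_k/q_k = 16/1
…
k=4  a_k=4  p_k/q_k = 403/24
…
k=6  a_k=3  p_k/q_k = 1864/111
k=7  a_k=1  p_k/q_k = 2351/140
fundamental: x₁=2351, y₁=140  (since 5527201 − 282·19600 = 1)
(x_2, y_2) = (2351·2351 + 282·140·140, 2351·140 + 140·2351) = (11054401, 658280)

2351 140
11054401 658280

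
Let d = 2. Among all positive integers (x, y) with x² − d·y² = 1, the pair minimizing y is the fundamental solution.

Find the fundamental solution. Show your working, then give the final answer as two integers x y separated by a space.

√2 → a₀=1, period (2); ℓ=1 odd so k=1
k=0  a_k=1  p_k/q_k = 1/1
k=1  a_k=2  p_k/q_k = 3/2
(x₁, y₁) = (3, 2);  3² − 2·2² = 1 ✓

3 2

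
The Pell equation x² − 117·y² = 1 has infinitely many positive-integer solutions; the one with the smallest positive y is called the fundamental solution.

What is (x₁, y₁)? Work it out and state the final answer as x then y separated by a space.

d=117: √d = [10; 1,4,2,4,1,20] (ℓ=6, even), read p_5/q_5
step 0: (10, 1)  from 10·(1,0) + (0,1)
step 1: (11, 1)  from 1·(10,1) + (1,0)
step 2: (54, 5)  from 4·(11,1) + (10,1)
step 3: (119, 11)  from 2·(54,5) + (11,1)
step 4: (530, 49)  from 4·(119,11) + (54,5)
step 5: (649, 60)  from 1·(530,49) + (119,11)
→ (649, 60).  Check: 649²=421201, 117·60²=421200, difference 1.

649 60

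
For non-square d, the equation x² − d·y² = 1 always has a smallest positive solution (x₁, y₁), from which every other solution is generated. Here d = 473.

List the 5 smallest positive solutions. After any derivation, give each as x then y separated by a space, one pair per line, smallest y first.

87 4
15137 696
2633751 121100
458257537 21070704
79734177687 3666181396

√473 → a₀=21, period (1,2,1,42); ℓ=4 even so k=3
k=0  a_k=21  p_k/q_k = 21/1
…
k=2  a_k=2  p_k/q_k = 65/3
k=3  a_k=1  p_k/q_k = 87/4
(x₁, y₁) = (87, 4);  87² − 473·4² = 1 ✓
(x_2, y_2) = (87·87 + 473·4·4, 87·4 + 4·87) = (15137, 696)
(x_3, y_3) = (87·15137 + 473·4·696, 87·696 + 4·15137) = (2633751, 121100)
(x_4, y_4) = (87·2633751 + 473·4·121100, 87·121100 + 4·2633751) = (458257537, 21070704)
(x_5, y_5) = (87·458257537 + 473·4·21070704, 87·21070704 + 4·458257537) = (79734177687, 3666181396)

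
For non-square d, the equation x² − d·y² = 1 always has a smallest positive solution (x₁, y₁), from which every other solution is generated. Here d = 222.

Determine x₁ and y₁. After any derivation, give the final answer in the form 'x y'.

√222 = [14; 1,8,1,28, …], period ℓ=4 (even) → k=3
k=0  a_k=14  p_k/q_k = 14/1
…
k=2  a_k=8  p_k/q_k = 134/9
k=3  a_k=1  p_k/q_k = 149/10
fundamental: x₁=149, y₁=10  (since 22201 − 222·100 = 1)

149 10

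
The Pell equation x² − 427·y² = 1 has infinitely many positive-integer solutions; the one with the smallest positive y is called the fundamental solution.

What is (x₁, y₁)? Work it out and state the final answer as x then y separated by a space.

√427 → a₀=20, period (1,1,1,40); ℓ=4 even so k=3
step 0: (20, 1)  from 20·(1,0) + (0,1)
step 1: (21, 1)  from 1·(20,1) + (1,0)
step 2: (41, 2)  from 1·(21,1) + (20,1)
step 3: (62, 3)  from 1·(41,2) + (21,1)
→ (62, 3).  Check: 62²=3844, 427·3²=3843, difference 1.

62 3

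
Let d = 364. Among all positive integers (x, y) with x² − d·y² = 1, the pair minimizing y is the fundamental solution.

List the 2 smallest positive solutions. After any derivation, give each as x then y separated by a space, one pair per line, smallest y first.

4954951 259710
49103078824801 2573700648420

√364 = [19; 12,1,2,3,1,8,1,3,2,1,12,38, …], period ℓ=12 (even) → k=11
k=0  a_k=19  p_k/q_k = 19/1
k=1  a_k=12  p_k/q_k = 229/12
k=2  a_k=1  p_k/q_k = 248/13
k=3  a_k=2  p_k/q_k = 725/38
k=4  a_k=3  p_k/q_k = 2423/127
k=5  a_k=1  p_k/q_k = 3148/165
k=6  a_k=8  p_k/q_k = 27607/1447
k=7  a_k=1  p_k/q_k = 30755/1612
k=8  a_k=3  p_k/q_k = 119872/6283
k=9  a_k=2  p_k/q_k = 270499/14178
k=10  a_k=1  p_k/q_k = 390371/20461
k=11  a_k=12  p_k/q_k = 4954951/259710
→ (4954951, 259710).  Check: 4954951²=24551539412401, 364·259710²=24551539412400, difference 1.
k=2:  x_2 = 4954951·4954951+364·259710·259710 = 49103078824801,  y_2 = 4954951·259710+259710·4954951 = 2573700648420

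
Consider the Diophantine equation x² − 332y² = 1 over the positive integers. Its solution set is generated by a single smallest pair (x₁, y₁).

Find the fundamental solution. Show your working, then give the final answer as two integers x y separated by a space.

√332 = [18; 4,1,1,8,1,1,4,36, …], period ℓ=8 (even) → k=7
step 0: (18, 1)  from 18·(1,0) + (0,1)
…
step 3: (164, 9)  from 1·(91,5) + (73,4)
step 4: (1403, 77)  from 8·(164,9) + (91,5)
step 5: (1567, 86)  from 1·(1403,77) + (164,9)
step 6: (2970, 163)  from 1·(1567,86) + (1403,77)
step 7: (13447, 738)  from 4·(2970,163) + (1567,86)
→ (13447, 738).  Check: 13447²=180821809, 332·738²=180821808, difference 1.

13447 738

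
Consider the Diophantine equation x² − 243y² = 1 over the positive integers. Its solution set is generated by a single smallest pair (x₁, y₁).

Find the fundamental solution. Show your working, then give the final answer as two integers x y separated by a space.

d=243: √d = [15; 1,1,2,3,15,3,2,1,1,30] (ℓ=10, even), read p_9/q_9
i=0: a=15 ⇒ p=15, q=1
i=1: a=1 ⇒ p=16, q=1
i=2: a=1 ⇒ p=31, q=2
…
i=4: a=3 ⇒ p=265, q=17
…
i=6: a=3 ⇒ p=12424, q=797
i=7: a=2 ⇒ p=28901, q=1854
i=8: a=1 ⇒ p=41325, q=2651
i=9: a=1 ⇒ p=70226, q=4505
(x₁, y₁) = (70226, 4505);  70226² − 243·4505² = 1 ✓

70226 4505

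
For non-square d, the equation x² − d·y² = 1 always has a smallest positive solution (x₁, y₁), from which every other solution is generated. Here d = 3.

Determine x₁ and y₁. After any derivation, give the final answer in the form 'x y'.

√3 = [1; 1,2, …], period ℓ=2 (even) → k=1
i=0: a=1 ⇒ p=1, q=1
i=1: a=1 ⇒ p=2, q=1
→ (2, 1).  Check: 2²=4, 3·1²=3, difference 1.

2 1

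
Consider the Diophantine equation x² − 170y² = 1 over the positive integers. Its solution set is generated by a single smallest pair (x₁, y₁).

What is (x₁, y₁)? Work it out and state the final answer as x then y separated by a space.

√170 → a₀=13, period (26); ℓ=1 odd so k=1
step 0: (13, 1)  from 13·(1,0) + (0,1)
step 1: (339, 26)  from 26·(13,1) + (1,0)
→ (339, 26).  Check: 339²=114921, 170·26²=114920, difference 1.

339 26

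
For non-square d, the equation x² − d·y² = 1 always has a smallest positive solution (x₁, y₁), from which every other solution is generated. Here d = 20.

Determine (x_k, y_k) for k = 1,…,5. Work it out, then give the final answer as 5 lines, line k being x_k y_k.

[4; 2,8] for √20; ℓ=2 ⇒ convergent index 1
k=0  a_k=4  p_k/q_k = 4/1
k=1  a_k=2  p_k/q_k = 9/2
(x₁, y₁) = (9, 2);  9² − 20·2² = 1 ✓
n=2: (9,2)∘(9,2) = (9·9+20·2·2, 9·2+2·9) = (161,36)
n=3: (161,36)∘(9,2) = (9·161+20·2·36, 9·36+2·161) = (2889,646)
n=4: (2889,646)∘(9,2) = (9·2889+20·2·646, 9·646+2·2889) = (51841,11592)
n=5: (51841,11592)∘(9,2) = (9·51841+20·2·11592, 9·11592+2·51841) = (930249,208010)

9 2
161 36
2889 646
51841 11592
930249 208010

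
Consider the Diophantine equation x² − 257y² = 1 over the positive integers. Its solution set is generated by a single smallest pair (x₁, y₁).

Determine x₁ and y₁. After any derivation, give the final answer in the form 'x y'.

513 32

√257 → a₀=16, period (32); ℓ=1 odd so k=1
i=0: a=16 ⇒ p=16, q=1
i=1: a=32 ⇒ p=513, q=32
→ (513, 32).  Check: 513²=263169, 257·32²=263168, difference 1.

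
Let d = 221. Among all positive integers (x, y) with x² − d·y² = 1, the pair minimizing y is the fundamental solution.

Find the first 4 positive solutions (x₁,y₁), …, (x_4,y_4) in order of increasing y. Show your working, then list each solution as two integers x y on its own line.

√221 → a₀=14, period (1,6,2,6,1,28); ℓ=6 even so k=5
a_0=14:  p_0=14·1+0=14,  q_0=14·0+1=1
a_1=1:  p_1=1·14+1=15,  q_1=1·1+0=1
a_2=6:  p_2=6·15+14=104,  q_2=6·1+1=7
…
a_4=6:  p_4=6·223+104=1442,  q_4=6·15+7=97
a_5=1:  p_5=1·1442+223=1665,  q_5=1·97+15=112
→ (1665, 112).  Check: 1665²=2772225, 221·112²=2772224, difference 1.
(x_2, y_2) = (1665·1665 + 221·112·112, 1665·112 + 112·1665) = (5544449, 372960)
(x_3, y_3) = (1665·5544449 + 221·112·372960, 1665·372960 + 112·5544449) = (18463013505, 1241956688)
(x_4, y_4) = (1665·18463013505 + 221·112·1241956688, 1665·1241956688 + 112·18463013505) = (61481829427201, 4135715398080)

1665 112
5544449 372960
18463013505 1241956688
61481829427201 4135715398080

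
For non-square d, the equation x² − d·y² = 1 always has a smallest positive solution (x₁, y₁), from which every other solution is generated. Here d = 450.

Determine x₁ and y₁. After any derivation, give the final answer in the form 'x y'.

19601 924

[21; 4,1,2,4,2,1,4,42] for √450; ℓ=8 ⇒ convergent index 7
i=0: a=21 ⇒ p=21, q=1
i=1: a=4 ⇒ p=85, q=4
…
i=3: a=2 ⇒ p=297, q=14
i=4: a=4 ⇒ p=1294, q=61
i=5: a=2 ⇒ p=2885, q=136
i=6: a=1 ⇒ p=4179, q=197
i=7: a=4 ⇒ p=19601, q=924
fundamental: x₁=19601, y₁=924  (since 384199201 − 450·853776 = 1)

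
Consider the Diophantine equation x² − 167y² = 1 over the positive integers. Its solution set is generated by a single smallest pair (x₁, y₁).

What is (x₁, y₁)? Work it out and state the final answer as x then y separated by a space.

168 13

d=167: √d = [12; 1,11,1,24] (ℓ=4, even), read p_3/q_3
step 0: (12, 1)  from 12·(1,0) + (0,1)
…
step 2: (155, 12)  from 11·(13,1) + (12,1)
step 3: (168, 13)  from 1·(155,12) + (13,1)
(x₁, y₁) = (168, 13);  168² − 167·13² = 1 ✓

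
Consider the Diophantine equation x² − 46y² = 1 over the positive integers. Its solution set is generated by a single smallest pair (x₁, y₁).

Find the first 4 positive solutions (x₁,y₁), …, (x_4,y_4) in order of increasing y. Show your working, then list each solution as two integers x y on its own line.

√46 → a₀=6, period (1,3,1,1,2,6,2,1,1,3,1,12); ℓ=12 even so k=11
a_0=6:  p_0=6·1+0=6,  q_0=6·0+1=1
…
a_4=1:  p_4=1·34+27=61,  q_4=1·5+4=9
…
a_7=2:  p_7=2·997+156=2150,  q_7=2·147+23=317
…
a_9=1:  p_9=1·3147+2150=5297,  q_9=1·464+317=781
a_10=3:  p_10=3·5297+3147=19038,  q_10=3·781+464=2807
a_11=1:  p_11=1·19038+5297=24335,  q_11=1·2807+781=3588
(x₁, y₁) = (24335, 3588);  24335² − 46·3588² = 1 ✓
(x_2, y_2) = (24335·24335 + 46·3588·3588, 24335·3588 + 3588·24335) = (1184384449, 174627960)
(x_3, y_3) = (24335·1184384449 + 46·3588·174627960, 24335·174627960 + 3588·1184384449) = (57643991108495, 8499142809612)
(x_4, y_4) = (24335·57643991108495 + 46·3588·8499142809612, 24335·8499142809612 + 3588·57643991108495) = (2805533046066067201, 413653280369188080)

24335 3588
1184384449 174627960
57643991108495 8499142809612
2805533046066067201 413653280369188080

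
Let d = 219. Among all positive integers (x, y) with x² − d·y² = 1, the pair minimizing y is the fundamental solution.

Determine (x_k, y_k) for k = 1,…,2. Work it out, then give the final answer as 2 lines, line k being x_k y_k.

√219 = [14; 1,3,1,28, …], period ℓ=4 (even) → k=3
a_0=14:  p_0=14·1+0=14,  q_0=14·0+1=1
…
a_2=3:  p_2=3·15+14=59,  q_2=3·1+1=4
a_3=1:  p_3=1·59+15=74,  q_3=1·4+1=5
(x₁, y₁) = (74, 5);  74² − 219·5² = 1 ✓
n=2: (74,5)∘(74,5) = (74·74+219·5·5, 74·5+5·74) = (10951,740)

74 5
10951 740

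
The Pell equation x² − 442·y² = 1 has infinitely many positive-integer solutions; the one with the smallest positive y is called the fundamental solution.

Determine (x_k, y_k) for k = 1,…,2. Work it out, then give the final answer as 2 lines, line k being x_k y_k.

883 42
1559377 74172

√442 → a₀=21, period (42); ℓ=1 odd so k=1
i=0: a=21 ⇒ p=21, q=1
i=1: a=42 ⇒ p=883, q=42
→ (883, 42).  Check: 883²=779689, 442·42²=779688, difference 1.
(x_2, y_2) = (883·883 + 442·42·42, 883·42 + 42·883) = (1559377, 74172)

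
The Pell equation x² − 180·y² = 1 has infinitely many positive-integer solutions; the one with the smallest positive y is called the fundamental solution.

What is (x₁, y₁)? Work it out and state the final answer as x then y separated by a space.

√180 = [13; 2,2,2,26, …], period ℓ=4 (even) → k=3
i=0: a=13 ⇒ p=13, q=1
i=1: a=2 ⇒ p=27, q=2
i=2: a=2 ⇒ p=67, q=5
i=3: a=2 ⇒ p=161, q=12
(x₁, y₁) = (161, 12);  161² − 180·12² = 1 ✓

161 12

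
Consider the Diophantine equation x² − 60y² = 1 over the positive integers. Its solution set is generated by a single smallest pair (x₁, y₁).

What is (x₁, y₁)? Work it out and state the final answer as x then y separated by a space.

√60 → a₀=7, period (1,2,1,14); ℓ=4 even so k=3
i=0: a=7 ⇒ p=7, q=1
…
i=2: a=2 ⇒ p=23, q=3
i=3: a=1 ⇒ p=31, q=4
(x₁, y₁) = (31, 4);  31² − 60·4² = 1 ✓

31 4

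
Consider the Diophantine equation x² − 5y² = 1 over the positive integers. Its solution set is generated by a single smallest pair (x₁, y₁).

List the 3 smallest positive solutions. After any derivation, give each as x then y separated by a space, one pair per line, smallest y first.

[2; 4] for √5; ℓ=1 ⇒ convergent index 1
k=0  a_k=2  p_k/q_k = 2/1
k=1  a_k=4  p_k/q_k = 9/4
→ (9, 4).  Check: 9²=81, 5·4²=80, difference 1.
k=2:  x_2 = 9·9+5·4·4 = 161,  y_2 = 9·4+4·9 = 72
k=3:  x_3 = 9·161+5·4·72 = 2889,  y_3 = 9·72+4·161 = 1292

9 4
161 72
2889 1292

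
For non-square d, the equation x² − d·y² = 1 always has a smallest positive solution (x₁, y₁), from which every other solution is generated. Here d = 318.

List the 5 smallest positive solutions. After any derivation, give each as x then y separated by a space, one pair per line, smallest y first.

107 6
22897 1284
4899851 274770
1048545217 58799496
224383776587 12582817374

d=318: √d = [17; 1,4,1,34] (ℓ=4, even), read p_3/q_3
i=0: a=17 ⇒ p=17, q=1
…
i=2: a=4 ⇒ p=89, q=5
i=3: a=1 ⇒ p=107, q=6
(x₁, y₁) = (107, 6);  107² − 318·6² = 1 ✓
k=2:  x_2 = 107·107+318·6·6 = 22897,  y_2 = 107·6+6·107 = 1284
k=3:  x_3 = 107·22897+318·6·1284 = 4899851,  y_3 = 107·1284+6·22897 = 274770
k=4:  x_4 = 107·4899851+318·6·274770 = 1048545217,  y_4 = 107·274770+6·4899851 = 58799496
k=5:  x_5 = 107·1048545217+318·6·58799496 = 224383776587,  y_5 = 107·58799496+6·1048545217 = 12582817374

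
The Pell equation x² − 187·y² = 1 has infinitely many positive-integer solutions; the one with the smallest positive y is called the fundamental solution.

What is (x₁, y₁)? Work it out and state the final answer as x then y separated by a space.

[13; 1,2,13,2,1,26] for √187; ℓ=6 ⇒ convergent index 5
a_0=13:  p_0=13·1+0=13,  q_0=13·0+1=1
a_1=1:  p_1=1·13+1=14,  q_1=1·1+0=1
…
a_4=2:  p_4=2·547+41=1135,  q_4=2·40+3=83
a_5=1:  p_5=1·1135+547=1682,  q_5=1·83+40=123
fundamental: x₁=1682, y₁=123  (since 2829124 − 187·15129 = 1)

1682 123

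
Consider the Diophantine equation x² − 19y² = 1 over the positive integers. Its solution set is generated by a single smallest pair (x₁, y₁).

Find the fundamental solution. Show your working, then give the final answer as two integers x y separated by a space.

[4; 2,1,3,1,2,8] for √19; ℓ=6 ⇒ convergent index 5
i=0: a=4 ⇒ p=4, q=1
i=1: a=2 ⇒ p=9, q=2
i=2: a=1 ⇒ p=13, q=3
…
i=4: a=1 ⇒ p=61, q=14
i=5: a=2 ⇒ p=170, q=39
fundamental: x₁=170, y₁=39  (since 28900 − 19·1521 = 1)

170 39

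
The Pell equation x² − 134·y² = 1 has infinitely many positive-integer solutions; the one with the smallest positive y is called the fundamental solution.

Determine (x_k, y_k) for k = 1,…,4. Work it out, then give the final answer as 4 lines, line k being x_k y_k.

√134 → a₀=11, period (1,1,2,1,3,…,1,1,22); ℓ=14 even so k=13
a_0=11:  p_0=11·1+0=11,  q_0=11·0+1=1
…
a_3=2:  p_3=2·23+12=58,  q_3=2·2+1=5
a_4=1:  p_4=1·58+23=81,  q_4=1·5+2=7
a_5=3:  p_5=3·81+58=301,  q_5=3·7+5=26
a_6=1:  p_6=1·301+81=382,  q_6=1·26+7=33
a_7=10:  p_7=10·382+301=4121,  q_7=10·33+26=356
a_8=1:  p_8=1·4121+382=4503,  q_8=1·356+33=389
a_9=3:  p_9=3·4503+4121=17630,  q_9=3·389+356=1523
a_10=1:  p_10=1·17630+4503=22133,  q_10=1·1523+389=1912
a_11=2:  p_11=2·22133+17630=61896,  q_11=2·1912+1523=5347
a_12=1:  p_12=1·61896+22133=84029,  q_12=1·5347+1912=7259
a_13=1:  p_13=1·84029+61896=145925,  q_13=1·7259+5347=12606
fundamental: x₁=145925, y₁=12606  (since 21294105625 − 134·158911236 = 1)
(145925+12606√134)^2 = 42588211249 + 3679061100√134
(145925+12606√134)^3 = 12429369452874725 + 1073733982022394√134
(145925+12606√134)^4 = 3627511474778900280001 + 313369262649556627800√134

145925 12606
42588211249 3679061100
12429369452874725 1073733982022394
3627511474778900280001 313369262649556627800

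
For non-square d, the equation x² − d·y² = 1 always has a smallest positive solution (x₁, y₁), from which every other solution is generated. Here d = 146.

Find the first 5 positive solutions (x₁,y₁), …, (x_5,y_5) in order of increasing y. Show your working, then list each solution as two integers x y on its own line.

145 12
42049 3480
12194065 1009188
3536236801 292661040
1025496478225 84870692412

[12; 12,24] for √146; ℓ=2 ⇒ convergent index 1
k=0  a_k=12  p_k/q_k = 12/1
k=1  a_k=12  p_k/q_k = 145/12
→ (145, 12).  Check: 145²=21025, 146·12²=21024, difference 1.
n=2: (145,12)∘(145,12) = (145·145+146·12·12, 145·12+12·145) = (42049,3480)
n=3: (42049,3480)∘(145,12) = (145·42049+146·12·3480, 145·3480+12·42049) = (12194065,1009188)
n=4: (12194065,1009188)∘(145,12) = (145·12194065+146·12·1009188, 145·1009188+12·12194065) = (3536236801,292661040)
n=5: (3536236801,292661040)∘(145,12) = (145·3536236801+146·12·292661040, 145·292661040+12·3536236801) = (1025496478225,84870692412)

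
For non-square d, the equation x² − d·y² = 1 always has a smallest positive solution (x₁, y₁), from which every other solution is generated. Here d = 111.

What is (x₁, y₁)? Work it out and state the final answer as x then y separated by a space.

d=111: √d = [10; 1,1,6,1,1,20] (ℓ=6, even), read p_5/q_5
k=0  a_k=10  p_k/q_k = 10/1
…
k=2  a_k=1  p_k/q_k = 21/2
…
k=4  a_k=1  p_k/q_k = 158/15
k=5  a_k=1  p_k/q_k = 295/28
fundamental: x₁=295, y₁=28  (since 87025 − 111·784 = 1)

295 28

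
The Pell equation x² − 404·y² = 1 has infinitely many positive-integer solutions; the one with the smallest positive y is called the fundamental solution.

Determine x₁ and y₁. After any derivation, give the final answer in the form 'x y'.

√404 → a₀=20, period (10,40); ℓ=2 even so k=1
k=0  a_k=20  p_k/q_k = 20/1
k=1  a_k=10  p_k/q_k = 201/10
→ (201, 10).  Check: 201²=40401, 404·10²=40400, difference 1.

201 10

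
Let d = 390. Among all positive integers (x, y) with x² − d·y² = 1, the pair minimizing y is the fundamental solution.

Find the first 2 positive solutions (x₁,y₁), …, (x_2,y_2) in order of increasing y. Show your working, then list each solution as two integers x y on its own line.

√390 → a₀=19, period (1,2,1,38); ℓ=4 even so k=3
i=0: a=19 ⇒ p=19, q=1
…
i=2: a=2 ⇒ p=59, q=3
i=3: a=1 ⇒ p=79, q=4
(x₁, y₁) = (79, 4);  79² − 390·4² = 1 ✓
n=2: (79,4)∘(79,4) = (79·79+390·4·4, 79·4+4·79) = (12481,632)

79 4
12481 632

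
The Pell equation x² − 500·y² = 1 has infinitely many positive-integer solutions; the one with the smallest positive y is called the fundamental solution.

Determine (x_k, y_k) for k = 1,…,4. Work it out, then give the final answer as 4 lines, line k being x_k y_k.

√500 → a₀=22, period (2,1,3,2,1,…,1,2,44); ℓ=14 even so k=13
k=0  a_k=22  p_k/q_k = 22/1
…
k=3  a_k=3  p_k/q_k = 246/11
k=4  a_k=2  p_k/q_k = 559/25
k=5  a_k=1  p_k/q_k = 805/36
k=6  a_k=1  p_k/q_k = 1364/61
k=7  a_k=10  p_k/q_k = 14445/646
k=8  a_k=1  p_k/q_k = 15809/707
k=9  a_k=1  p_k/q_k = 30254/1353
k=10  a_k=2  p_k/q_k = 76317/3413
…
k=12  a_k=1  p_k/q_k = 335522/15005
k=13  a_k=2  p_k/q_k = 930249/41602
→ (930249, 41602).  Check: 930249²=865363202001, 500·41602²=865363202000, difference 1.
(x_2, y_2) = (930249·930249 + 500·41602·41602, 930249·41602 + 41602·930249) = (1730726404001, 77400437796)
(x_3, y_3) = (930249·1730726404001 + 500·41602·77400437796, 930249·77400437796 + 41602·1730726404001) = (3220013013190122249, 144003359718540806)
(x_4, y_4) = (930249·3220013013190122249 + 500·41602·144003359718540806, 930249·144003359718540806 + 41602·3220013013190122249) = (5990827771012465337616001, 267917962749548332043592)

930249 41602
1730726404001 77400437796
3220013013190122249 144003359718540806
5990827771012465337616001 267917962749548332043592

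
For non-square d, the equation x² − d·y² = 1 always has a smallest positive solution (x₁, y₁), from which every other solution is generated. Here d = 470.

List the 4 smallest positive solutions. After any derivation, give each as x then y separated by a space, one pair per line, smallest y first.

1691 78
5718961 263796
19341524411 892157994
65413029839041 3017278071912

√470 = [21; 1,2,8,2,1,42, …], period ℓ=6 (even) → k=5
i=0: a=21 ⇒ p=21, q=1
i=1: a=1 ⇒ p=22, q=1
i=2: a=2 ⇒ p=65, q=3
…
i=4: a=2 ⇒ p=1149, q=53
i=5: a=1 ⇒ p=1691, q=78
fundamental: x₁=1691, y₁=78  (since 2859481 − 470·6084 = 1)
k=2:  x_2 = 1691·1691+470·78·78 = 5718961,  y_2 = 1691·78+78·1691 = 263796
k=3:  x_3 = 1691·5718961+470·78·263796 = 19341524411,  y_3 = 1691·263796+78·5718961 = 892157994
k=4:  x_4 = 1691·19341524411+470·78·892157994 = 65413029839041,  y_4 = 1691·892157994+78·19341524411 = 3017278071912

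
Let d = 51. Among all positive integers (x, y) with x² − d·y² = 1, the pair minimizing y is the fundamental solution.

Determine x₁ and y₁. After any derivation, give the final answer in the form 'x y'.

d=51: √d = [7; 7,14] (ℓ=2, even), read p_1/q_1
a_0=7:  p_0=7·1+0=7,  q_0=7·0+1=1
a_1=7:  p_1=7·7+1=50,  q_1=7·1+0=7
→ (50, 7).  Check: 50²=2500, 51·7²=2499, difference 1.

50 7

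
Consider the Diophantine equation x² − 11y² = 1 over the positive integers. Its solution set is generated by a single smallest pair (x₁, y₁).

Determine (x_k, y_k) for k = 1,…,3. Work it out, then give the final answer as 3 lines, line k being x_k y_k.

10 3
199 60
3970 1197

√11 → a₀=3, period (3,6); ℓ=2 even so k=1
i=0: a=3 ⇒ p=3, q=1
i=1: a=3 ⇒ p=10, q=3
→ (10, 3).  Check: 10²=100, 11·3²=99, difference 1.
n=2: (10,3)∘(10,3) = (10·10+11·3·3, 10·3+3·10) = (199,60)
n=3: (199,60)∘(10,3) = (10·199+11·3·60, 10·60+3·199) = (3970,1197)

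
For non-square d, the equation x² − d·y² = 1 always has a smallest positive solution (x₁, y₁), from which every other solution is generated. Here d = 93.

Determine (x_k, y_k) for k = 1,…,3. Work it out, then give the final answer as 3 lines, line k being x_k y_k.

d=93: √d = [9; 1,1,1,4,6,4,1,1,1,18] (ℓ=10, even), read p_9/q_9
k=0  a_k=9  p_k/q_k = 9/1
…
k=3  a_k=1  p_k/q_k = 29/3
…
k=6  a_k=4  p_k/q_k = 3491/362
…
k=8  a_k=1  p_k/q_k = 7821/811
k=9  a_k=1  p_k/q_k = 12151/1260
fundamental: x₁=12151, y₁=1260  (since 147646801 − 93·1587600 = 1)
n=2: (12151,1260)∘(12151,1260) = (12151·12151+93·1260·1260, 12151·1260+1260·12151) = (295293601,30620520)
n=3: (295293601,30620520)∘(12151,1260) = (12151·295293601+93·1260·30620520, 12151·30620520+1260·295293601) = (7176225079351,744139875780)

12151 1260
295293601 30620520
7176225079351 744139875780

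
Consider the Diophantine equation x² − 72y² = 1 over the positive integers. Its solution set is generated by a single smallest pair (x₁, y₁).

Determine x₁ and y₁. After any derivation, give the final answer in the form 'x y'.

17 2

√72 = [8; 2,16, …], period ℓ=2 (even) → k=1
i=0: a=8 ⇒ p=8, q=1
i=1: a=2 ⇒ p=17, q=2
fundamental: x₁=17, y₁=2  (since 289 − 72·4 = 1)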